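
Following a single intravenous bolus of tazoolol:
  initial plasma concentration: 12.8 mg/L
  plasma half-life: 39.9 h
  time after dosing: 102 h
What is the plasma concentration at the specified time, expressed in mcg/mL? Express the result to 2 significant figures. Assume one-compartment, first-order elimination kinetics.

2.2 mcg/mL

k = ln2 / t½ = 0.693147 / 39.9 = 0.01737 h⁻¹
C = C₀ · e^(−k·t) = 12.80 × e^(−0.01737 × 102)
  = 12.80 × 0.1700 = 2.176 mg/L
(2.176 mg/L = 2.176 mcg/mL)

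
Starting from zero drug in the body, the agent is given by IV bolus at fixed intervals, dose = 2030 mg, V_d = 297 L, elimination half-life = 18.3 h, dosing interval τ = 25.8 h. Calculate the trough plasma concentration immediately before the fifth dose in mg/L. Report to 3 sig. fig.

C₀ per dose = Dose / Vd = 2030 / 297 = 6.835 mg/L
k = ln2 / t½ = 0.693147 / 18.3 = 0.03788 h⁻¹
Fraction remaining after one interval: r = e^(−kτ) = e^(−0.03788 × 25.8) = 0.3763
Before dose 5, 4 doses have been given (aged 1τ, 2τ, 3τ, 4τ).
C_trough = C₀ × (r + r² + … + r^4) = C₀ × r(1−r^4)/(1−r)
        = 6.835 × 0.3763 × (1 − 0.02005) / (1 − 0.3763) = 4.041 mg/L

4.04 mg/L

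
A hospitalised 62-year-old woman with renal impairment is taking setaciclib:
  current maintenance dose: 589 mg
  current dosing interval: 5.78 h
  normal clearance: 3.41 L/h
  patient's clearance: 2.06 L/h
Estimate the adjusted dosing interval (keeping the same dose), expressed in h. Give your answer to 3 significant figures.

To keep the same average steady-state level, dosing rate must scale with clearance.
CL ratio = 2.06 / 3.41 = 0.6041
New interval (same dose) = 5.78 / 0.6041 = 9.568 h

9.57 h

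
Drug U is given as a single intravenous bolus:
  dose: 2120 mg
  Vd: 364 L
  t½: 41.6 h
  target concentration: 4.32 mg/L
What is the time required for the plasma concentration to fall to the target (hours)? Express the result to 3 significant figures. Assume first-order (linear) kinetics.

C₀ = Dose / Vd = 2120 / 364 = 5.824 mg/L
k = ln2 / t½ = 0.693147 / 41.6 = 0.01666 h⁻¹
t = ln(C₀ / C) / k = ln(5.824 / 4.32) / 0.01666
  = ln(1.348) / 0.01666 = 0.2986 / 0.01666 = 17.92 h

17.9 h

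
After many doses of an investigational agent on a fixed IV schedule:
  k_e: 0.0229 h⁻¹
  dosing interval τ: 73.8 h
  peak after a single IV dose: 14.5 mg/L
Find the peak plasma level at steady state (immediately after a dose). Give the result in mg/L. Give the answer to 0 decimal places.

e^(−kτ) = e^(−0.02290 × 73.8) = 0.1845
Accumulation ratio R = 1 / (1 − e^(−kτ)) = 1 / (1 − 0.1845) = 1.226
Steady-state peak = C₀ × R = 14.5 × 1.226 = 17.78 mg/L

18 mg/L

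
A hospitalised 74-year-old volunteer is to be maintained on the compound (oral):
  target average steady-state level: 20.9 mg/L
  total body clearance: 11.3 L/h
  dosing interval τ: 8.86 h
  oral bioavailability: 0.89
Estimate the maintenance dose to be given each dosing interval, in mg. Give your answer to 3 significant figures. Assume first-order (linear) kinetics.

At steady state, F × (Dose/τ) = Css × CL.
Dose = Css × CL × τ / F = 20.9 × 11.30 × 8.86 / 0.89 = 2351 mg

2350 mg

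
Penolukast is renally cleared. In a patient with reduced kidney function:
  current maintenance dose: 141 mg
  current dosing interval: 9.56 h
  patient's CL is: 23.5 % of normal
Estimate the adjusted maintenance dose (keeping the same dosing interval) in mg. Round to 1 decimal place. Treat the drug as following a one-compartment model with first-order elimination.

33.1 mg

To keep the same average steady-state level, dosing rate must scale with clearance.
CL ratio = 23.5 / 100 = 0.2350
New dose (same interval) = 141 × 0.2350 = 33.14 mg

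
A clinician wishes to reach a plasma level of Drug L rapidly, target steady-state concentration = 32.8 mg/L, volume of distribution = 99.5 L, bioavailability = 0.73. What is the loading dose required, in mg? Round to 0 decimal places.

4471 mg

LD = Css × Vd / F = 32.8 × 99.5 / 0.73 = 4471 mg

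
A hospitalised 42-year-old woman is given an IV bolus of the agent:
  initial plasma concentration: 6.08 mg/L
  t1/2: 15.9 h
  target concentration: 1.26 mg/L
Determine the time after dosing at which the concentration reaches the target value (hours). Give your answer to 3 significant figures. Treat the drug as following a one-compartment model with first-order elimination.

36.1 h

k = ln2 / t½ = 0.693147 / 15.9 = 0.04359 h⁻¹
t = ln(C₀ / C) / k = ln(6.080 / 1.26) / 0.04359
  = ln(4.825) / 0.04359 = 1.574 / 0.04359 = 36.11 h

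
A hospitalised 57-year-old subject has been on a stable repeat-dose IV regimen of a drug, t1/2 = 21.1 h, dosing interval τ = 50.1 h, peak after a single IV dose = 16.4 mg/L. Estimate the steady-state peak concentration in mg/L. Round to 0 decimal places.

20 mg/L

k = ln2 / t½ = 0.693147 / 21.1 = 0.03285 h⁻¹
e^(−kτ) = e^(−0.03285 × 50.1) = 0.1929
Accumulation ratio R = 1 / (1 − e^(−kτ)) = 1 / (1 − 0.1929) = 1.239
Steady-state peak = C₀ × R = 16.4 × 1.239 = 20.32 mg/L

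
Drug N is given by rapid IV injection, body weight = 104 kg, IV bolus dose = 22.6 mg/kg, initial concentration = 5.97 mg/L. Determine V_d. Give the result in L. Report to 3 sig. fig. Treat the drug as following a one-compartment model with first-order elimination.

394 L

Dose = 22.6 × 104 = 2350 mg
Vd = Dose / C₀ = 2350 / 5.97 = 393.6 L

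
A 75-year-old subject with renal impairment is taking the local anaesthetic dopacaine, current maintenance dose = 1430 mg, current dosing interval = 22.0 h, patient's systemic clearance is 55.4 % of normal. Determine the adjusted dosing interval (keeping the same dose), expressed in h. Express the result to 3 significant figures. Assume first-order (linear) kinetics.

39.7 h

To keep the same average steady-state level, dosing rate must scale with clearance.
CL ratio = 55.4 / 100 = 0.5540
New interval (same dose) = 22.0 / 0.5540 = 39.71 h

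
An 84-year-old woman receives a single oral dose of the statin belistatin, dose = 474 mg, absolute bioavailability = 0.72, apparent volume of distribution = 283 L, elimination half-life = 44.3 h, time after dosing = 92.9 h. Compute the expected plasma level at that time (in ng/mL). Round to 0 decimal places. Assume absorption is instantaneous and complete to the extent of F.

Amount reaching circulation = F × Dose = 0.72 × 474.0 = 341.3 mg
C₀ = F·Dose / Vd = 341.3 / 283 = 1.206 mg/L
k = ln2 / t½ = 0.693147 / 44.3 = 0.01565 h⁻¹
C = C₀ · e^(−k·t) = 1.206 × e^(−0.01565 × 92.9)
  = 1.206 × 0.2337 = 0.2818 mg/L
Convert: 0.2818 mg/L × 1000 = 281.8 ng/mL

282 ng/mL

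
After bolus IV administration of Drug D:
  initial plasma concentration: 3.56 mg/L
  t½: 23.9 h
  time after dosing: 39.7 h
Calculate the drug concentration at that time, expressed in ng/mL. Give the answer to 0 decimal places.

1126 ng/mL

k = ln2 / t½ = 0.693147 / 23.9 = 0.02900 h⁻¹
C = C₀ · e^(−k·t) = 3.560 × e^(−0.02900 × 39.7)
  = 3.560 × 0.3162 = 1.126 mg/L
Convert: 1.126 mg/L × 1000 = 1126 ng/mL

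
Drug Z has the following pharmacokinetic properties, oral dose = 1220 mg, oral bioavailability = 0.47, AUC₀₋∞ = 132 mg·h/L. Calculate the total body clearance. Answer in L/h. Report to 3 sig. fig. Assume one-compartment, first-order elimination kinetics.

CL = F·Dose / AUC = 0.47 × 1220 / 132 = 4.344 L/h

4.34 L/h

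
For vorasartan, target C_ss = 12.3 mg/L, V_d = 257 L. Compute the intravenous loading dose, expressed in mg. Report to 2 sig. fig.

LD = Css × Vd = 12.3 × 257 = 3161 mg

3200 mg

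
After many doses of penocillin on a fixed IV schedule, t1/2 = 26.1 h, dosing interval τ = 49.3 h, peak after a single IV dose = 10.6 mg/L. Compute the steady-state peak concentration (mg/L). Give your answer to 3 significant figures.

k = ln2 / t½ = 0.693147 / 26.1 = 0.02656 h⁻¹
e^(−kτ) = e^(−0.02656 × 49.3) = 0.2700
Accumulation ratio R = 1 / (1 − e^(−kτ)) = 1 / (1 − 0.2700) = 1.370
Steady-state peak = C₀ × R = 10.6 × 1.370 = 14.52 mg/L

14.5 mg/L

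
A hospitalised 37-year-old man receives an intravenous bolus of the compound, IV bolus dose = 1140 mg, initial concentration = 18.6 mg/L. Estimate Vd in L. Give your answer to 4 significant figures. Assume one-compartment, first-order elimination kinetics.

61.29 L

Vd = Dose / C₀ = 1140 / 18.6 = 61.29 L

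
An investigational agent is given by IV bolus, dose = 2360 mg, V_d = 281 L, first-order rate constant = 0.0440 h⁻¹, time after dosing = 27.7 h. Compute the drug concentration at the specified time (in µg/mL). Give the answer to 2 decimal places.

2.48 µg/mL

C₀ = Dose / Vd = 2360 / 281 = 8.399 mg/L
C = C₀ · e^(−k·t) = 8.399 × e^(−0.04400 × 27.7)
  = 8.399 × 0.2956 = 2.483 mg/L
(2.483 mg/L = 2.483 µg/mL)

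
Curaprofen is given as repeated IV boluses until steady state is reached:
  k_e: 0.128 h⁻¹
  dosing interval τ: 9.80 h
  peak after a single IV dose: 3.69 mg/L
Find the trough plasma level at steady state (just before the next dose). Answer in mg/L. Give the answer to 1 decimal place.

e^(−kτ) = e^(−0.1280 × 9.80) = 0.2852
Accumulation ratio R = 1 / (1 − e^(−kτ)) = 1 / (1 − 0.2852) = 1.399
Steady-state trough = C₀ × R × e^(−kτ) = 3.69 × 1.399 × 0.2852 = 1.472 mg/L

1.5 mg/L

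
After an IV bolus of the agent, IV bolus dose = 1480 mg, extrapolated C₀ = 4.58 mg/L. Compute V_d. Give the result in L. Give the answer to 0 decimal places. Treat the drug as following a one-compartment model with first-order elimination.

Vd = Dose / C₀ = 1480 / 4.58 = 323.1 L

323 L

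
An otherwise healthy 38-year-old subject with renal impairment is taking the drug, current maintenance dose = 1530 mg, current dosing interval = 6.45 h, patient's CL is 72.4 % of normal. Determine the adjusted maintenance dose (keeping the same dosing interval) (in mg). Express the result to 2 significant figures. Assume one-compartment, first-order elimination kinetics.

To keep the same average steady-state level, dosing rate must scale with clearance.
CL ratio = 72.4 / 100 = 0.7240
New dose (same interval) = 1530 × 0.7240 = 1108 mg

1100 mg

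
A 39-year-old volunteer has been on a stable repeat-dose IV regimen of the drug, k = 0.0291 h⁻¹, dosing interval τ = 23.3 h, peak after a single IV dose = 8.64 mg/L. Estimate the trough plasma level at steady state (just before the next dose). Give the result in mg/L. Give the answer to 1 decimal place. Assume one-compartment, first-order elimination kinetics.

e^(−kτ) = e^(−0.02910 × 23.3) = 0.5076
Accumulation ratio R = 1 / (1 − e^(−kτ)) = 1 / (1 − 0.5076) = 2.031
Steady-state trough = C₀ × R × e^(−kτ) = 8.64 × 2.031 × 0.5076 = 8.907 mg/L

8.9 mg/L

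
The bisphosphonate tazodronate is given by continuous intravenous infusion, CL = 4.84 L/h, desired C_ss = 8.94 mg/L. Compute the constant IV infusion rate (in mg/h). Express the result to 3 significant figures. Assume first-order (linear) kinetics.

At steady state, infusion rate R₀ = Css × CL = 8.94 × 4.840 = 43.27 mg/h

43.3 mg/h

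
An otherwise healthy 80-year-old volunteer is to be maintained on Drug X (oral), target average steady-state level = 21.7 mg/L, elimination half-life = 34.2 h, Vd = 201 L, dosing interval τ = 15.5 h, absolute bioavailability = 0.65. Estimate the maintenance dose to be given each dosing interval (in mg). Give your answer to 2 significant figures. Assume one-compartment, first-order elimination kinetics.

k = ln2 / t½ = 0.693147 / 34.2 = 0.02027 h⁻¹
CL = k × Vd = 0.02027 × 201 = 4.074 L/h
At steady state, F × (Dose/τ) = Css × CL.
Dose = Css × CL × τ / F = 21.7 × 4.074 × 15.5 / 0.65 = 2108 mg

2100 mg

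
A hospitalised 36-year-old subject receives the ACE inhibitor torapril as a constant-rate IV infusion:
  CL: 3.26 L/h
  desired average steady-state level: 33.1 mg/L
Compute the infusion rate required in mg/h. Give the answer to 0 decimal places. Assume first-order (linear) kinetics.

At steady state, infusion rate R₀ = Css × CL = 33.1 × 3.260 = 107.9 mg/h

108 mg/h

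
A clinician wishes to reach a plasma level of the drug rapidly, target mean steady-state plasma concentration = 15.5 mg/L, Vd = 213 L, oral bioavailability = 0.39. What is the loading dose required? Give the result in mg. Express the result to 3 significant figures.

8470 mg

LD = Css × Vd / F = 15.5 × 213 / 0.39 = 8465 mg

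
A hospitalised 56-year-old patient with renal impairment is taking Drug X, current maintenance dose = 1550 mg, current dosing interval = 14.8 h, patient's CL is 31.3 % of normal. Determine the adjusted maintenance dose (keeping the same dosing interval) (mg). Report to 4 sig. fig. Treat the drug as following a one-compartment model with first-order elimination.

To keep the same average steady-state level, dosing rate must scale with clearance.
CL ratio = 31.3 / 100 = 0.3130
New dose (same interval) = 1550 × 0.3130 = 485.2 mg

485.2 mg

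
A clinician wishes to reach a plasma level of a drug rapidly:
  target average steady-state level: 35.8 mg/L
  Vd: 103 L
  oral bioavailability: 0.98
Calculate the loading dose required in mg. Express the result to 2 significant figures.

3800 mg

LD = Css × Vd / F = 35.8 × 103 / 0.98 = 3763 mg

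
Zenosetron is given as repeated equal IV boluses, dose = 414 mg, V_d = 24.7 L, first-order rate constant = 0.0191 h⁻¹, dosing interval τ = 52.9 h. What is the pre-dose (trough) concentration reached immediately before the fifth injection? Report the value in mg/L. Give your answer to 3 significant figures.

C₀ per dose = Dose / Vd = 414 / 24.7 = 16.76 mg/L
Fraction remaining after one interval: r = e^(−kτ) = e^(−0.01910 × 52.9) = 0.3641
Before dose 5, 4 doses have been given (aged 1τ, 2τ, 3τ, 4τ).
C_trough = C₀ × (r + r² + … + r^4) = C₀ × r(1−r^4)/(1−r)
        = 16.76 × 0.3641 × (1 − 0.01757) / (1 − 0.3641) = 9.428 mg/L

9.43 mg/L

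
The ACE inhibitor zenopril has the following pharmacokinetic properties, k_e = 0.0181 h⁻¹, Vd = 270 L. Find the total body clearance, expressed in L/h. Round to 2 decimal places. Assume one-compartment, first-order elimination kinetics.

CL = k × Vd = 0.0181 × 270 = 4.887 L/h

4.89 L/h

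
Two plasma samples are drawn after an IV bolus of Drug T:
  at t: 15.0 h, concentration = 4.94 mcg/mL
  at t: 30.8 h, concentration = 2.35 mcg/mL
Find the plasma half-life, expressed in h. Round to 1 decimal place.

14.7 h

k = ln(C₁/C₂) / (t₂ − t₁) = ln(4.94/2.35) / (30.8 − 15.0)
  = 0.7430 / 15.80 = 0.04703 h⁻¹
t½ = ln2 / k = 0.693147 / 0.04703 = 14.74 h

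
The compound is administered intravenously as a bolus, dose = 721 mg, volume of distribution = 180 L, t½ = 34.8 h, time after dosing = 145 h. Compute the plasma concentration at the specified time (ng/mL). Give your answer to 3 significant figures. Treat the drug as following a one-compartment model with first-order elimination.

C₀ = Dose / Vd = 721.0 / 180 = 4.006 mg/L
k = ln2 / t½ = 0.693147 / 34.8 = 0.01992 h⁻¹
C = C₀ · e^(−k·t) = 4.006 × e^(−0.01992 × 145)
  = 4.006 × 0.05567 = 0.2230 mg/L
Convert: 0.2230 mg/L × 1000 = 223.0 ng/mL

223 ng/mL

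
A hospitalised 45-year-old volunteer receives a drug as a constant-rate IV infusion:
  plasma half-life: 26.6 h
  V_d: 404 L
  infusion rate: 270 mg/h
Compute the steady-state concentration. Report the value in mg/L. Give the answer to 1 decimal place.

k = ln2 / t½ = 0.693147 / 26.6 = 0.02606 h⁻¹
CL = k × Vd = 0.02606 × 404 = 10.53 L/h
At steady state Css = R₀ / CL = 270 / 10.53 = 25.64 mg/L

25.6 mg/L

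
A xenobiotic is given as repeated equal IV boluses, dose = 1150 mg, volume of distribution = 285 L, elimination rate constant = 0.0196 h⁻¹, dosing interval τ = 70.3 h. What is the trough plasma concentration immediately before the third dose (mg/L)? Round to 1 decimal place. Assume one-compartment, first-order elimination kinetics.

1.3 mg/L

C₀ per dose = Dose / Vd = 1150 / 285 = 4.035 mg/L
Fraction remaining after one interval: r = e^(−kτ) = e^(−0.01960 × 70.3) = 0.2521
Before dose 3, 2 doses have been given (aged 1τ, 2τ).
C_trough = C₀ × (r + r²) = 4.035 × (0.2521 + 0.06355) = 1.274 mg/L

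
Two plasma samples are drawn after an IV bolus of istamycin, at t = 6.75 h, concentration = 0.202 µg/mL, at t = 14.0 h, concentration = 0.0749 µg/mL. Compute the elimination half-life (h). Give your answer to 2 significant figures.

k = ln(C₁/C₂) / (t₂ − t₁) = ln(0.202/0.0749) / (14.0 − 6.75)
  = 0.9921 / 7.250 = 0.1368 h⁻¹
t½ = ln2 / k = 0.693147 / 0.1368 = 5.067 h

5.1 h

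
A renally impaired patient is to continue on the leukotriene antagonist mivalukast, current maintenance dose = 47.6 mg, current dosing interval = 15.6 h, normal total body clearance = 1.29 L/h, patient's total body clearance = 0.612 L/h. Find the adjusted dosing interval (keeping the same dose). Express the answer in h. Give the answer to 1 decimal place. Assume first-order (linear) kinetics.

To keep the same average steady-state level, dosing rate must scale with clearance.
CL ratio = 0.612 / 1.29 = 0.4744
New interval (same dose) = 15.6 / 0.4744 = 32.88 h

32.9 h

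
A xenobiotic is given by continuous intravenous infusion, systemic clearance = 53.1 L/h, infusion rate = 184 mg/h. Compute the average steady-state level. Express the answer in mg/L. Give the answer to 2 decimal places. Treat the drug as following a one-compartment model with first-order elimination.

At steady state Css = R₀ / CL = 184 / 53.10 = 3.465 mg/L

3.47 mg/L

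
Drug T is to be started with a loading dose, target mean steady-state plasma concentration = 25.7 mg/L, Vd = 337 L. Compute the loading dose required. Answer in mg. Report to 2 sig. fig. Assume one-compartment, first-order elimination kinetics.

LD = Css × Vd = 25.7 × 337 = 8661 mg

8700 mg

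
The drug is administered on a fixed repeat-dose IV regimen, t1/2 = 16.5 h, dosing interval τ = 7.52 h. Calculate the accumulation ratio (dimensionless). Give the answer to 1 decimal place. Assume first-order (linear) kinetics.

3.7

k = ln2 / t½ = 0.693147 / 16.5 = 0.04201 h⁻¹
e^(−kτ) = e^(−0.04201 × 7.52) = 0.7291
Accumulation ratio R = 1 / (1 − e^(−kτ)) = 1 / (1 − 0.7291) = 3.691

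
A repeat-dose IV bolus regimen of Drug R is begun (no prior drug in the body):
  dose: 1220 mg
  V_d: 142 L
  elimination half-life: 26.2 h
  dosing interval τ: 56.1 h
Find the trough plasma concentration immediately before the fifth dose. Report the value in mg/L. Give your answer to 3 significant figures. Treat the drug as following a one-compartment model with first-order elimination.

C₀ per dose = Dose / Vd = 1220 / 142 = 8.592 mg/L
k = ln2 / t½ = 0.693147 / 26.2 = 0.02646 h⁻¹
Fraction remaining after one interval: r = e^(−kτ) = e^(−0.02646 × 56.1) = 0.2266
Before dose 5, 4 doses have been given (aged 1τ, 2τ, 3τ, 4τ).
C_trough = C₀ × (r + r² + … + r^4) = C₀ × r(1−r^4)/(1−r)
        = 8.592 × 0.2266 × (1 − 0.002637) / (1 − 0.2266) = 2.511 mg/L

2.51 mg/L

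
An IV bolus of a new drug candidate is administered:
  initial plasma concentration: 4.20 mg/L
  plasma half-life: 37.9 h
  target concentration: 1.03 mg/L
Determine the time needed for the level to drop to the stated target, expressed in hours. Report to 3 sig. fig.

76.9 h

k = ln2 / t½ = 0.693147 / 37.9 = 0.01829 h⁻¹
t = ln(C₀ / C) / k = ln(4.200 / 1.03) / 0.01829
  = ln(4.078) / 0.01829 = 1.406 / 0.01829 = 76.87 h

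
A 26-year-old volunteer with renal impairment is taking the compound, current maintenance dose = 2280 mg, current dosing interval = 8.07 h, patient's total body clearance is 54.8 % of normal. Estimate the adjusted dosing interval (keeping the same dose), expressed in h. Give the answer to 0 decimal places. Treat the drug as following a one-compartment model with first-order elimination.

15 h

To keep the same average steady-state level, dosing rate must scale with clearance.
CL ratio = 54.8 / 100 = 0.5480
New interval (same dose) = 8.07 / 0.5480 = 14.73 h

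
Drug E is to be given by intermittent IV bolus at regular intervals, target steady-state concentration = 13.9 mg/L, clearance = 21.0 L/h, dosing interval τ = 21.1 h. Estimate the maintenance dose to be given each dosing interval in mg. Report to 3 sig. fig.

At steady state, Dose/τ = Css × CL.
Dose = Css × CL × τ = 13.9 × 21.00 × 21.1 = 6159 mg

6160 mg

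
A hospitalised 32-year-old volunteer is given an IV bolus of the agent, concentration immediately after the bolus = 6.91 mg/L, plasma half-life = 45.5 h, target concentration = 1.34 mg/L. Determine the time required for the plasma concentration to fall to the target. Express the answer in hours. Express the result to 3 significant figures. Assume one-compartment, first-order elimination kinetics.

108 h

k = ln2 / t½ = 0.693147 / 45.5 = 0.01523 h⁻¹
t = ln(C₀ / C) / k = ln(6.910 / 1.34) / 0.01523
  = ln(5.157) / 0.01523 = 1.640 / 0.01523 = 107.7 h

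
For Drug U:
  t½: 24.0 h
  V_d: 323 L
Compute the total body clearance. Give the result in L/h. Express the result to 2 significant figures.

k = ln2 / t½ = 0.693147 / 24.0 = 0.02888 h⁻¹
CL = k × Vd = 0.02888 × 323 = 9.328 L/h

9.3 L/h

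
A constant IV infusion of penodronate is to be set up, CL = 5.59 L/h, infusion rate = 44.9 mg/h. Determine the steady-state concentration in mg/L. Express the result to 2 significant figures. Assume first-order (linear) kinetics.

8.0 mg/L

At steady state Css = R₀ / CL = 44.9 / 5.590 = 8.032 mg/L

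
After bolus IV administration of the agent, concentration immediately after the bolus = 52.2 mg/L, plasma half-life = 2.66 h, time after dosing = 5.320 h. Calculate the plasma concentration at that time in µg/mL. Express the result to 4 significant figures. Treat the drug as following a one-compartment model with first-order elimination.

13.05 µg/mL

k = ln2 / t½ = 0.693147 / 2.66 = 0.2606 h⁻¹
t / t½ = 5.320 / 2.66 = 2 half-lives
C = C₀ × (1/2)^2 = 52.20 × 0.2500 = 13.05 mg/L
(13.05 mg/L = 13.05 µg/mL)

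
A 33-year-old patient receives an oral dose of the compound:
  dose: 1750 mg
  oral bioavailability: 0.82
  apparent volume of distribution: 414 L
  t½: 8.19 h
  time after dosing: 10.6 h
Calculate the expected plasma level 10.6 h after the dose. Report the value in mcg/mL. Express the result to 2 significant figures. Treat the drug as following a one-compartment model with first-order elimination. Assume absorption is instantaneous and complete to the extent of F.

1.4 mcg/mL

Amount reaching circulation = F × Dose = 0.82 × 1750 = 1435 mg
C₀ = F·Dose / Vd = 1435 / 414 = 3.466 mg/L
k = ln2 / t½ = 0.693147 / 8.19 = 0.08463 h⁻¹
C = C₀ · e^(−k·t) = 3.466 × e^(−0.08463 × 10.6)
  = 3.466 × 0.4078 = 1.413 mg/L
(1.413 mg/L = 1.413 mcg/mL)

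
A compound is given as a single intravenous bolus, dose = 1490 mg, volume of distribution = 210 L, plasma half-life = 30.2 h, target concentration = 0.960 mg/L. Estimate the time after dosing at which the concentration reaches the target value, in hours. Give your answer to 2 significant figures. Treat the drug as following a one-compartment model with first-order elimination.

C₀ = Dose / Vd = 1490 / 210 = 7.095 mg/L
k = ln2 / t½ = 0.693147 / 30.2 = 0.02295 h⁻¹
t = ln(C₀ / C) / k = ln(7.095 / 0.960) / 0.02295
  = ln(7.391) / 0.02295 = 2.000 / 0.02295 = 87.15 h

87 h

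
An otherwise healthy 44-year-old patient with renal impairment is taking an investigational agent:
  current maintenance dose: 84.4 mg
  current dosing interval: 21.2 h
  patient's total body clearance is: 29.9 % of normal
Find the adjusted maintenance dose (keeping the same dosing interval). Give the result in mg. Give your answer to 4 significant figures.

25.24 mg

To keep the same average steady-state level, dosing rate must scale with clearance.
CL ratio = 29.9 / 100 = 0.2990
New dose (same interval) = 84.4 × 0.2990 = 25.24 mg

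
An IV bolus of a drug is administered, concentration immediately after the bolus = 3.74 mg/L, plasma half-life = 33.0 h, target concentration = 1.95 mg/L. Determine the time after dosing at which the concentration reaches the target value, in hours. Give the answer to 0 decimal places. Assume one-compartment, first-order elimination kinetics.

k = ln2 / t½ = 0.693147 / 33.0 = 0.02100 h⁻¹
t = ln(C₀ / C) / k = ln(3.740 / 1.95) / 0.02100
  = ln(1.918) / 0.02100 = 0.6513 / 0.02100 = 31.01 h

31 h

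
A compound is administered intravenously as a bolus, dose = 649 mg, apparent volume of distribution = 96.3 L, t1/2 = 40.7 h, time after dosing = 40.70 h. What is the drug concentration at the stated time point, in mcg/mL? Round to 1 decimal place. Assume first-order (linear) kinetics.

3.4 mcg/mL

C₀ = Dose / Vd = 649.0 / 96.3 = 6.739 mg/L
k = ln2 / t½ = 0.693147 / 40.7 = 0.01703 h⁻¹
t / t½ = 40.70 / 40.7 = 1 half-lives
C = C₀ × (1/2)^1 = 6.739 × 0.5000 = 3.370 mg/L
(3.370 mg/L = 3.370 mcg/mL)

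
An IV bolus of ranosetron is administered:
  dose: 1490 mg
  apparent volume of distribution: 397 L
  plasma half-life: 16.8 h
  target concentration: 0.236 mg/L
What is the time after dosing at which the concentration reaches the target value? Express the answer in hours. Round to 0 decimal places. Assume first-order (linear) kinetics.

67 h

C₀ = Dose / Vd = 1490 / 397 = 3.753 mg/L
k = ln2 / t½ = 0.693147 / 16.8 = 0.04126 h⁻¹
t = ln(C₀ / C) / k = ln(3.753 / 0.236) / 0.04126
  = ln(15.90) / 0.04126 = 2.766 / 0.04126 = 67.04 h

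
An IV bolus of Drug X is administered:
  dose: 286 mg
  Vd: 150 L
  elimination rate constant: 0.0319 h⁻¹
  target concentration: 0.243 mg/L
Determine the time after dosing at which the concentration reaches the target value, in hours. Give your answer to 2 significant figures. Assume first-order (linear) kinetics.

65 h

C₀ = Dose / Vd = 286.0 / 150 = 1.907 mg/L
t = ln(C₀ / C) / k = ln(1.907 / 0.243) / 0.03190
  = ln(7.848) / 0.03190 = 2.060 / 0.03190 = 64.58 h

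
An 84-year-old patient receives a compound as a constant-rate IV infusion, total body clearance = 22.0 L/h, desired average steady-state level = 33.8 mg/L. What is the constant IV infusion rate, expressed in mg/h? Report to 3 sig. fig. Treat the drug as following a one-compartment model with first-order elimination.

744 mg/h

At steady state, infusion rate R₀ = Css × CL = 33.8 × 22.00 = 743.6 mg/h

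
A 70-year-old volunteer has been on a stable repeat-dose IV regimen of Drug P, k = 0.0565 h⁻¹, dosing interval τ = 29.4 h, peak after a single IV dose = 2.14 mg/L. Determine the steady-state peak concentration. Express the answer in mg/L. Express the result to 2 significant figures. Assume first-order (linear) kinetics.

2.6 mg/L

e^(−kτ) = e^(−0.05650 × 29.4) = 0.1899
Accumulation ratio R = 1 / (1 − e^(−kτ)) = 1 / (1 − 0.1899) = 1.234
Steady-state peak = C₀ × R = 2.14 × 1.234 = 2.641 mg/L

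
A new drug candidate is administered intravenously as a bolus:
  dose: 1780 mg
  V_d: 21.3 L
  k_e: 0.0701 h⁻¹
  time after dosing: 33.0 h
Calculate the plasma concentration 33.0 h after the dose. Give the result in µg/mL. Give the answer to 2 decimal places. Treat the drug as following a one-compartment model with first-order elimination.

C₀ = Dose / Vd = 1780 / 21.3 = 83.57 mg/L
C = C₀ · e^(−k·t) = 83.57 × e^(−0.07010 × 33.0)
  = 83.57 × 0.09893 = 8.268 mg/L
(8.268 mg/L = 8.268 µg/mL)

8.27 µg/mL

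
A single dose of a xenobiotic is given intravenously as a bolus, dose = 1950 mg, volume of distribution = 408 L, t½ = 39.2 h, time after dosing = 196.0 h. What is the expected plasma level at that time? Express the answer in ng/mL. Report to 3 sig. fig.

149 ng/mL

C₀ = Dose / Vd = 1950 / 408 = 4.779 mg/L
k = ln2 / t½ = 0.693147 / 39.2 = 0.01768 h⁻¹
t / t½ = 196.0 / 39.2 = 5 half-lives
C = C₀ × (1/2)^5 = 4.779 × 0.03125 = 0.1493 mg/L
Convert: 0.1493 mg/L × 1000 = 149.3 ng/mL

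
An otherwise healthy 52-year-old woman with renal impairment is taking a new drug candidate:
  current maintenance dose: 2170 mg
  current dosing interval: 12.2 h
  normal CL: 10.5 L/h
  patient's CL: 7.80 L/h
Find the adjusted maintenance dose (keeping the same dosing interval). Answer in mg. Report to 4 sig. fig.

To keep the same average steady-state level, dosing rate must scale with clearance.
CL ratio = 7.80 / 10.5 = 0.7429
New dose (same interval) = 2170 × 0.7429 = 1612 mg

1612 mg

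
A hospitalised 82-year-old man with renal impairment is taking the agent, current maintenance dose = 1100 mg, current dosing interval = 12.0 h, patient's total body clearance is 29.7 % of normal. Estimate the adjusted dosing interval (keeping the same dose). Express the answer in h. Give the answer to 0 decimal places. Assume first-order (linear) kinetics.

40 h

To keep the same average steady-state level, dosing rate must scale with clearance.
CL ratio = 29.7 / 100 = 0.2970
New interval (same dose) = 12.0 / 0.2970 = 40.40 h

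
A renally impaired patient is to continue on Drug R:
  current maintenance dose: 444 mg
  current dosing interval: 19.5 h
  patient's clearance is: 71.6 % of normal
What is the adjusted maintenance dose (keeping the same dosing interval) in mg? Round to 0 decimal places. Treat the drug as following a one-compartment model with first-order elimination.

318 mg

To keep the same average steady-state level, dosing rate must scale with clearance.
CL ratio = 71.6 / 100 = 0.7160
New dose (same interval) = 444 × 0.7160 = 317.9 mg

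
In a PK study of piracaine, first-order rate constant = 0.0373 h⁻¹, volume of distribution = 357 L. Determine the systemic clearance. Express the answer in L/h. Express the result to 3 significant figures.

13.3 L/h

CL = k × Vd = 0.0373 × 357 = 13.32 L/h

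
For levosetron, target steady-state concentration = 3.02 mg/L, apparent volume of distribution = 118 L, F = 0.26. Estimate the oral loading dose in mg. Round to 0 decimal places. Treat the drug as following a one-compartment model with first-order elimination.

LD = Css × Vd / F = 3.02 × 118 / 0.26 = 1371 mg

1371 mg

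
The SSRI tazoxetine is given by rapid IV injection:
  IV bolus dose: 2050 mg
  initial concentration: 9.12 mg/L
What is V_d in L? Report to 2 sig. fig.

220 L

Vd = Dose / C₀ = 2050 / 9.12 = 224.8 L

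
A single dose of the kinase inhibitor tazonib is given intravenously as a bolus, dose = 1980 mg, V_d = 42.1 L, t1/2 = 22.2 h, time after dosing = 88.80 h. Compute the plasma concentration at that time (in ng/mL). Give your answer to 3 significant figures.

2940 ng/mL

C₀ = Dose / Vd = 1980 / 42.1 = 47.03 mg/L
k = ln2 / t½ = 0.693147 / 22.2 = 0.03122 h⁻¹
t / t½ = 88.80 / 22.2 = 4 half-lives
C = C₀ × (1/2)^4 = 47.03 × 0.06250 = 2.939 mg/L
Convert: 2.939 mg/L × 1000 = 2939 ng/mL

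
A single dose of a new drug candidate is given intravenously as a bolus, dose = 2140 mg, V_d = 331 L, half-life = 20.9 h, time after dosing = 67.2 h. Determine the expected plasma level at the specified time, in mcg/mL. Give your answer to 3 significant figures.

0.696 mcg/mL

C₀ = Dose / Vd = 2140 / 331 = 6.465 mg/L
k = ln2 / t½ = 0.693147 / 20.9 = 0.03316 h⁻¹
C = C₀ · e^(−k·t) = 6.465 × e^(−0.03316 × 67.2)
  = 6.465 × 0.1077 = 0.6963 mg/L
(0.6963 mg/L = 0.6963 mcg/mL)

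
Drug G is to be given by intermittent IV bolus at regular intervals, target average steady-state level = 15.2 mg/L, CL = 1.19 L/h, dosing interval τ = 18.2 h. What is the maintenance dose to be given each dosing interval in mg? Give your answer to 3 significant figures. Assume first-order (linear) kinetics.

329 mg

At steady state, Dose/τ = Css × CL.
Dose = Css × CL × τ = 15.2 × 1.190 × 18.2 = 329.2 mg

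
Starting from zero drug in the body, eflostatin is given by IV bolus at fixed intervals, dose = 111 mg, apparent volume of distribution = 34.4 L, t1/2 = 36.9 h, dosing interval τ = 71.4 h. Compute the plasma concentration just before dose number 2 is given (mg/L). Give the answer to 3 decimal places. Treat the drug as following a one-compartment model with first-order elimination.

0.844 mg/L

C₀ per dose = Dose / Vd = 111 / 34.4 = 3.227 mg/L
k = ln2 / t½ = 0.693147 / 36.9 = 0.01878 h⁻¹
Fraction remaining after one interval: r = e^(−kτ) = e^(−0.01878 × 71.4) = 0.2616
Before dose 2, 1 dose has been given (aged 1τ).
C_trough = C₀ × r = 3.227 × 0.2616 = 0.8442 mg/L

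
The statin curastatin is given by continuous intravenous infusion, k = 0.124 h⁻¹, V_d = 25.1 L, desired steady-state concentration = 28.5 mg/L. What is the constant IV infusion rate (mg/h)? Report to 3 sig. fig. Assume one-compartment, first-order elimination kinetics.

88.7 mg/h

CL = k × Vd = 0.1240 × 25.1 = 3.112 L/h
At steady state, infusion rate R₀ = Css × CL = 28.5 × 3.112 = 88.69 mg/h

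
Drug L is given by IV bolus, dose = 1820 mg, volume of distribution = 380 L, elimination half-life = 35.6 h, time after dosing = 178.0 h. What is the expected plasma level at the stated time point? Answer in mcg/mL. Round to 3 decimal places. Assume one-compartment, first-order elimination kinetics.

C₀ = Dose / Vd = 1820 / 380 = 4.789 mg/L
k = ln2 / t½ = 0.693147 / 35.6 = 0.01947 h⁻¹
t / t½ = 178.0 / 35.6 = 5 half-lives
C = C₀ × (1/2)^5 = 4.789 × 0.03125 = 0.1497 mg/L
(0.1497 mg/L = 0.1497 mcg/mL)

0.150 mcg/mL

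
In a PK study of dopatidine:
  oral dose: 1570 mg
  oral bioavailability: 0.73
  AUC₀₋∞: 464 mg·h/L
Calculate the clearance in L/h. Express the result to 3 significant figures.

CL = F·Dose / AUC = 0.73 × 1570 / 464 = 2.470 L/h

2.47 L/h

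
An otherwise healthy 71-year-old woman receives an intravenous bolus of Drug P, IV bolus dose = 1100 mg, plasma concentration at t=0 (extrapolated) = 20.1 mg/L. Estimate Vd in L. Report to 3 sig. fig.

54.7 L

Vd = Dose / C₀ = 1100 / 20.1 = 54.73 L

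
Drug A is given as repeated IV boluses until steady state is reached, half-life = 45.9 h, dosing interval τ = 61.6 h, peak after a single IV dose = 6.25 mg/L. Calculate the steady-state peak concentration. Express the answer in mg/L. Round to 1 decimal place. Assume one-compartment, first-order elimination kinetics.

10.3 mg/L

k = ln2 / t½ = 0.693147 / 45.9 = 0.01510 h⁻¹
e^(−kτ) = e^(−0.01510 × 61.6) = 0.3945
Accumulation ratio R = 1 / (1 − e^(−kτ)) = 1 / (1 − 0.3945) = 1.652
Steady-state peak = C₀ × R = 6.25 × 1.652 = 10.33 mg/L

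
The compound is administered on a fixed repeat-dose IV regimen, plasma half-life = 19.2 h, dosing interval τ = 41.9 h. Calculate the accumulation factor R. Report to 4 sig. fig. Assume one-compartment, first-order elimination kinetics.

k = ln2 / t½ = 0.693147 / 19.2 = 0.03610 h⁻¹
e^(−kτ) = e^(−0.03610 × 41.9) = 0.2203
Accumulation ratio R = 1 / (1 − e^(−kτ)) = 1 / (1 − 0.2203) = 1.283

1.283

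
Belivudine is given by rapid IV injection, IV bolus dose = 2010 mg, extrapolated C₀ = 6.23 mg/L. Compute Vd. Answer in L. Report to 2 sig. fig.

320 L

Vd = Dose / C₀ = 2010 / 6.23 = 322.6 L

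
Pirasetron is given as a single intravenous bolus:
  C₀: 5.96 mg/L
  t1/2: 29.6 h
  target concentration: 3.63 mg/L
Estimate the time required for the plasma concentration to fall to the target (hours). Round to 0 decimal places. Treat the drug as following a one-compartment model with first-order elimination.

k = ln2 / t½ = 0.693147 / 29.6 = 0.02342 h⁻¹
t = ln(C₀ / C) / k = ln(5.960 / 3.63) / 0.02342
  = ln(1.642) / 0.02342 = 0.4959 / 0.02342 = 21.17 h

21 h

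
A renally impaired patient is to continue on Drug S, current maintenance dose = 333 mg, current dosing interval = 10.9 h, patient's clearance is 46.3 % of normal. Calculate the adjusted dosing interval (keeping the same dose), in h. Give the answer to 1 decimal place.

23.5 h

To keep the same average steady-state level, dosing rate must scale with clearance.
CL ratio = 46.3 / 100 = 0.4630
New interval (same dose) = 10.9 / 0.4630 = 23.54 h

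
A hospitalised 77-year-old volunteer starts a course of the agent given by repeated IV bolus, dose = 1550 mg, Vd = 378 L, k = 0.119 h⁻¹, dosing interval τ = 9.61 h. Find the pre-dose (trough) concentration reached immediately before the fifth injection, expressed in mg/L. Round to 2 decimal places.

1.90 mg/L

C₀ per dose = Dose / Vd = 1550 / 378 = 4.101 mg/L
Fraction remaining after one interval: r = e^(−kτ) = e^(−0.1190 × 9.61) = 0.3187
Before dose 5, 4 doses have been given (aged 1τ, 2τ, 3τ, 4τ).
C_trough = C₀ × (r + r² + … + r^4) = C₀ × r(1−r^4)/(1−r)
        = 4.101 × 0.3187 × (1 − 0.01032) / (1 − 0.3187) = 1.899 mg/L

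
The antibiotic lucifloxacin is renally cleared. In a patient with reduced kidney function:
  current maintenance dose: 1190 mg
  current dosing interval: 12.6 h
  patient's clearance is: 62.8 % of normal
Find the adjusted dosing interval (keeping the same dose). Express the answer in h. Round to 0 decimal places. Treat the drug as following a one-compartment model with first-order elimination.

20 h

To keep the same average steady-state level, dosing rate must scale with clearance.
CL ratio = 62.8 / 100 = 0.6280
New interval (same dose) = 12.6 / 0.6280 = 20.06 h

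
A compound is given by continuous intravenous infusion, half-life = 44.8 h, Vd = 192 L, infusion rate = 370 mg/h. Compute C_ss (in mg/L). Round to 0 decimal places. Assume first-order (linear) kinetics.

k = ln2 / t½ = 0.693147 / 44.8 = 0.01547 h⁻¹
CL = k × Vd = 0.01547 × 192 = 2.970 L/h
At steady state Css = R₀ / CL = 370 / 2.970 = 124.6 mg/L

125 mg/L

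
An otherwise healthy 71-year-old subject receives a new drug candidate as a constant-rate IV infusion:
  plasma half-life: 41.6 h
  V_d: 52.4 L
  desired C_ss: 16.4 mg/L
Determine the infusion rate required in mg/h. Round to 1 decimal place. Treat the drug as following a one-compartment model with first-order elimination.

k = ln2 / t½ = 0.693147 / 41.6 = 0.01666 h⁻¹
CL = k × Vd = 0.01666 × 52.4 = 0.8730 L/h
At steady state, infusion rate R₀ = Css × CL = 16.4 × 0.8730 = 14.32 mg/h

14.3 mg/h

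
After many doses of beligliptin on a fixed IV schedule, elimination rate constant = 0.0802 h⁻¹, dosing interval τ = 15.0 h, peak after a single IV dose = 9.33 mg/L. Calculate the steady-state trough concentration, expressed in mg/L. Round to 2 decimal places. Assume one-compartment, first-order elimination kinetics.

e^(−kτ) = e^(−0.08020 × 15.0) = 0.3003
Accumulation ratio R = 1 / (1 − e^(−kτ)) = 1 / (1 − 0.3003) = 1.429
Steady-state trough = C₀ × R × e^(−kτ) = 9.33 × 1.429 × 0.3003 = 4.004 mg/L

4.00 mg/L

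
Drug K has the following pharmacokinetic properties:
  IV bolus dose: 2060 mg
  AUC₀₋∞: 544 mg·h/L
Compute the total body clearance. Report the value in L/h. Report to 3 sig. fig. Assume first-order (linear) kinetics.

CL = Dose / AUC = 2060 / 544 = 3.787 L/h

3.79 L/h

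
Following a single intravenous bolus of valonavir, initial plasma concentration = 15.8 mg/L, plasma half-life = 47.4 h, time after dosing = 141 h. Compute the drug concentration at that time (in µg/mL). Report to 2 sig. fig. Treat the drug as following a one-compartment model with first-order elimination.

k = ln2 / t½ = 0.693147 / 47.4 = 0.01462 h⁻¹
C = C₀ · e^(−k·t) = 15.80 × e^(−0.01462 × 141)
  = 15.80 × 0.1273 = 2.011 mg/L
(2.011 mg/L = 2.011 µg/mL)

2.0 µg/mL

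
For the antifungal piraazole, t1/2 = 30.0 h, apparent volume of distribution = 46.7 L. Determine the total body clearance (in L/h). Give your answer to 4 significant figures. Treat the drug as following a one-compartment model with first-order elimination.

1.079 L/h

k = ln2 / t½ = 0.693147 / 30.0 = 0.02310 h⁻¹
CL = k × Vd = 0.02310 × 46.7 = 1.079 L/h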